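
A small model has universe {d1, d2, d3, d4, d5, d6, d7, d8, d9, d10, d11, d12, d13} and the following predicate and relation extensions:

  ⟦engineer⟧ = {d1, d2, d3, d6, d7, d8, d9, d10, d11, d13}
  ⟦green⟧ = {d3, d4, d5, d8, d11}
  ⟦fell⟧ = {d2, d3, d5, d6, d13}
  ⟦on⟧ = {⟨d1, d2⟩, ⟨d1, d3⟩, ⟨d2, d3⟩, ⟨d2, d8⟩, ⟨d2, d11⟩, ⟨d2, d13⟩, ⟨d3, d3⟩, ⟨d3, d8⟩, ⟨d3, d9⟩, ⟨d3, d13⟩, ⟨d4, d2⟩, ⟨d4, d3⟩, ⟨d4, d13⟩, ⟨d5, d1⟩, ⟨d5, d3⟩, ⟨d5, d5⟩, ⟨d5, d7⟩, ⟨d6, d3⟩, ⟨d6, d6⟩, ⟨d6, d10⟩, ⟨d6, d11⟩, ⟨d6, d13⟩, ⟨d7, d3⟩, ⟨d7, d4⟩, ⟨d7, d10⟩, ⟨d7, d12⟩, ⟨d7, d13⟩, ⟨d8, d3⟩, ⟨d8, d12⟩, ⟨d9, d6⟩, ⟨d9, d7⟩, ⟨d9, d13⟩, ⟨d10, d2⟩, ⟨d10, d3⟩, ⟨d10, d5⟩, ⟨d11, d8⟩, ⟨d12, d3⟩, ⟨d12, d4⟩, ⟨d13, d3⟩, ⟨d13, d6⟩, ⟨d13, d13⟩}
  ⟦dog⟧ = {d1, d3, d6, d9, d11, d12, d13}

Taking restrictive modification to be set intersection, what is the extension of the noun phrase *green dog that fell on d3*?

⟦that fell⟧ = ⟦fell⟧ = {d2, d3, d5, d6, d13}
⟦on d3⟧ = {x : ⟨x, d3⟩ ∈ ⟦on⟧} = {d1, d2, d3, d4, d5, d6, d7, d8, d10, d12, d13}
⟦dog⟧ = {d1, d3, d6, d9, d11, d12, d13}
… ∩ ⟦that fell⟧ = {d1, d3, d6, d9, d11, d12, d13} ∩ {d2, d3, d5, d6, d13} = {d3, d6, d13}
… ∩ ⟦on d3⟧ = {d3, d6, d13} ∩ {d1, d2, d3, d4, d5, d6, d7, d8, d10, d12, d13} = {d3, d6, d13}
… ∩ ⟦green⟧ = {d3, d6, d13} ∩ {d3, d4, d5, d8, d11} = {d3}
So ⟦green dog that fell on d3⟧ = {d3}.

{d3}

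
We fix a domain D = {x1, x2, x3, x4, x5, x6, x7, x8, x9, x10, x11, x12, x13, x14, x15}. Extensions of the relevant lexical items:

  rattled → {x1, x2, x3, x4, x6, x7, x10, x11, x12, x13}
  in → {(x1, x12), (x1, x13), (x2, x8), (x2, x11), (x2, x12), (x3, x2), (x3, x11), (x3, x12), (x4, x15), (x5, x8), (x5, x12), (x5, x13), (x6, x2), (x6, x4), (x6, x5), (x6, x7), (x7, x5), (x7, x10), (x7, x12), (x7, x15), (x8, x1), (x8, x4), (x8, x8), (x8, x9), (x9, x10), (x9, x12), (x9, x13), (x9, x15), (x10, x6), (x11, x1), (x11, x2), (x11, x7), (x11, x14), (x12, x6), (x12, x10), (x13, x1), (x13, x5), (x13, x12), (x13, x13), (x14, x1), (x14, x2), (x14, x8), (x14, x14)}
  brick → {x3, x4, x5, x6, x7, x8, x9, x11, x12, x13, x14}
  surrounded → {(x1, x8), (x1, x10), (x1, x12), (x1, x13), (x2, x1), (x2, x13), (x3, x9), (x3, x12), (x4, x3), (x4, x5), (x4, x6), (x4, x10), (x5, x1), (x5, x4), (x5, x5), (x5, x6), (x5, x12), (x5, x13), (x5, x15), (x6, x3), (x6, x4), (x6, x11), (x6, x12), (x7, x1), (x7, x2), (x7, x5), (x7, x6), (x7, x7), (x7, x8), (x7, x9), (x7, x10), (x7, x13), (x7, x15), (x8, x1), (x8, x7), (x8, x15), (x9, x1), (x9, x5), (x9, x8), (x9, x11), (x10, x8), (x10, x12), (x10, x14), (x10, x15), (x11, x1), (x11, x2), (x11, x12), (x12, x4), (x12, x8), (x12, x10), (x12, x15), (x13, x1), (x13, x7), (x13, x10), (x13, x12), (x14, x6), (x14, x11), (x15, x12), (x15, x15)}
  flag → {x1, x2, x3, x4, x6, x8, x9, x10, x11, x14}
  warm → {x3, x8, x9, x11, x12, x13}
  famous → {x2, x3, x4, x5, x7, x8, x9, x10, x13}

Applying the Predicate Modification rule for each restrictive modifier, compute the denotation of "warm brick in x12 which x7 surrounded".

⟦in x12⟧ = {x : ⟨x, x12⟩ ∈ ⟦in⟧} = {x1, x2, x3, x5, x7, x9, x13}
⟦which x7 surrounded⟧ = {x : ⟨x7, x⟩ ∈ ⟦surrounded⟧} = {x1, x2, x5, x6, x7, x8, x9, x10, x13, x15}
⟦brick⟧ = {x3, x4, x5, x6, x7, x8, x9, x11, x12, x13, x14}
… ∩ ⟦in x12⟧ = {x3, x4, x5, x6, x7, x8, x9, x11, x12, x13, x14} ∩ {x1, x2, x3, x5, x7, x9, x13} = {x3, x5, x7, x9, x13}
… ∩ ⟦which x7 surrounded⟧ = {x3, x5, x7, x9, x13} ∩ {x1, x2, x5, x6, x7, x8, x9, x10, x13, x15} = {x5, x7, x9, x13}
… ∩ ⟦warm⟧ = {x5, x7, x9, x13} ∩ {x3, x8, x9, x11, x12, x13} = {x9, x13}
So ⟦warm brick in x12 which x7 surrounded⟧ = {x9, x13}.

{x9, x13}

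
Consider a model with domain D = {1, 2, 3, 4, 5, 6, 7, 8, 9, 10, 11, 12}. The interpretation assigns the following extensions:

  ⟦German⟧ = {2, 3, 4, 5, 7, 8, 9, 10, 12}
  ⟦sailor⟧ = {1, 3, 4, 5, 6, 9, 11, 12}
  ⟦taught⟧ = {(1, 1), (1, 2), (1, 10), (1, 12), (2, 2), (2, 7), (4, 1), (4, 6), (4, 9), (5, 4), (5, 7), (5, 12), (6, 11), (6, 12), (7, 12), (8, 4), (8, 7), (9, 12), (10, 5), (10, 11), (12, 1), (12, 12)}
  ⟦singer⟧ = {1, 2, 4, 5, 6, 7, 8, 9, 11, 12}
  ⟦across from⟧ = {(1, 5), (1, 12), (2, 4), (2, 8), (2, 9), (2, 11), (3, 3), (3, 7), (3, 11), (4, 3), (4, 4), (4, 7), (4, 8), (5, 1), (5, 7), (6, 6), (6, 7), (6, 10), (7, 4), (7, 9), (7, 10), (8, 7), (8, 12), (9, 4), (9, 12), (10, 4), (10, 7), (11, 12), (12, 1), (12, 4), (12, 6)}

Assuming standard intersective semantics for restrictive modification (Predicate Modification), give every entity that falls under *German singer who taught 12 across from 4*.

{7, 9, 12}

⟦who taught 12⟧ = {x : ⟨x, 12⟩ ∈ ⟦taught⟧} = {1, 5, 6, 7, 9, 12}
⟦across from 4⟧ = {x : ⟨x, 4⟩ ∈ ⟦across from⟧} = {2, 4, 7, 9, 10, 12}
⟦singer⟧ = {1, 2, 4, 5, 6, 7, 8, 9, 11, 12}
… ∩ ⟦who taught 12⟧ = {1, 2, 4, 5, 6, 7, 8, 9, 11, 12} ∩ {1, 5, 6, 7, 9, 12} = {1, 5, 6, 7, 9, 12}
… ∩ ⟦across from 4⟧ = {1, 5, 6, 7, 9, 12} ∩ {2, 4, 7, 9, 10, 12} = {7, 9, 12}
… ∩ ⟦German⟧ = {7, 9, 12} ∩ {2, 3, 4, 5, 7, 8, 9, 10, 12} = {7, 9, 12}
So ⟦German singer who taught 12 across from 4⟧ = {7, 9, 12}.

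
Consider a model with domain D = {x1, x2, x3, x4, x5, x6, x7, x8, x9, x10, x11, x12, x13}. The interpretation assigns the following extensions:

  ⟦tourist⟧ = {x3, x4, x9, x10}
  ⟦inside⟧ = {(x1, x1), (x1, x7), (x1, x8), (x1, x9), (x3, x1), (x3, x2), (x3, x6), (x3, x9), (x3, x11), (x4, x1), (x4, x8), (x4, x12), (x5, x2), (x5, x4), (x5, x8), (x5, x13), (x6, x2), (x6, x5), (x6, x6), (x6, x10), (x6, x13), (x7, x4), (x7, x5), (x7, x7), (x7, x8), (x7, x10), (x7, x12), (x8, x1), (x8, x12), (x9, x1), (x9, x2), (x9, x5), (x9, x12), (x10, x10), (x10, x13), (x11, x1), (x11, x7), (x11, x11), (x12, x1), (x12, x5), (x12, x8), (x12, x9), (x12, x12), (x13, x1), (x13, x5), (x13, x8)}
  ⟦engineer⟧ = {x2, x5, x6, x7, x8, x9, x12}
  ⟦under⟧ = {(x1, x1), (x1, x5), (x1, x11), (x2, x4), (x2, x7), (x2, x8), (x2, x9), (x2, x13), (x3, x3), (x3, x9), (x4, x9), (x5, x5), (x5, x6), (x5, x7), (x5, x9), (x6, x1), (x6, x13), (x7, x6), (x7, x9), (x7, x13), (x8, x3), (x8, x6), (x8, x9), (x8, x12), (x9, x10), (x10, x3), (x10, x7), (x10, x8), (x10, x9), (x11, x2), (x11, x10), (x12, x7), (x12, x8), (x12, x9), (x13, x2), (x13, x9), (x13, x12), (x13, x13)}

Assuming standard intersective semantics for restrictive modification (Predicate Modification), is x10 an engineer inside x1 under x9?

no

⟦inside x1⟧ = {x : ⟨x, x1⟩ ∈ ⟦inside⟧} = {x1, x3, x4, x8, x9, x11, x12, x13}
⟦under x9⟧ = {x : ⟨x, x9⟩ ∈ ⟦under⟧} = {x2, x3, x4, x5, x7, x8, x10, x12, x13}
⟦engineer⟧ = {x2, x5, x6, x7, x8, x9, x12}
… ∩ ⟦inside x1⟧ = {x2, x5, x6, x7, x8, x9, x12} ∩ {x1, x3, x4, x8, x9, x11, x12, x13} = {x8, x9, x12}
… ∩ ⟦under x9⟧ = {x8, x9, x12} ∩ {x2, x3, x4, x5, x7, x8, x10, x12, x13} = {x8, x12}
⟦engineer inside x1 under x9⟧ = {x8, x12}; x10 ∉ this set.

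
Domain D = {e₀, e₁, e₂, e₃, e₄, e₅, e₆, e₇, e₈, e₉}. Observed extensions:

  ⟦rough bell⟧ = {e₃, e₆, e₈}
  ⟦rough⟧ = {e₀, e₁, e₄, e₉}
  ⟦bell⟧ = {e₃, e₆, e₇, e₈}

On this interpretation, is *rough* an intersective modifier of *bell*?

no

⟦rough⟧ ∩ ⟦bell⟧ = {e₀, e₁, e₄, e₉} ∩ {e₃, e₆, e₇, e₈} = ∅
Observed ⟦rough bell⟧ = {e₃, e₆, e₈}.
These differ, so the modifier is not intersective in this model.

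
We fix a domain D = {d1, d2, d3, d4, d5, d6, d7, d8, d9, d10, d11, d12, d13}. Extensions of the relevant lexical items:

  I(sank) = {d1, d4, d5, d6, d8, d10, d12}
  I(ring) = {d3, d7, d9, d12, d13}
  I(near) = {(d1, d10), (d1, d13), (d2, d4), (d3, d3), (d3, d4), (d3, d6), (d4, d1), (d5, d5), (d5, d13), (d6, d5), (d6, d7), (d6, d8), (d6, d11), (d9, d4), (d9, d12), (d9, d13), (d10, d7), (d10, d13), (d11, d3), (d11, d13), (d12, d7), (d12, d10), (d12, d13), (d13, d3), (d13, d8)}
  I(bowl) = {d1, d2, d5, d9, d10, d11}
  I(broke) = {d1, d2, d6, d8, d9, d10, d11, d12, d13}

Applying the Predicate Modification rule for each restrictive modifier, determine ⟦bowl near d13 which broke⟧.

⟦near d13⟧ = {x : ⟨x, d13⟩ ∈ ⟦near⟧} = {d1, d5, d9, d10, d11, d12}
⟦which broke⟧ = ⟦broke⟧ = {d1, d2, d6, d8, d9, d10, d11, d12, d13}
⟦bowl⟧ = {d1, d2, d5, d9, d10, d11}
… ∩ ⟦near d13⟧ = {d1, d2, d5, d9, d10, d11} ∩ {d1, d5, d9, d10, d11, d12} = {d1, d5, d9, d10, d11}
… ∩ ⟦which broke⟧ = {d1, d5, d9, d10, d11} ∩ {d1, d2, d6, d8, d9, d10, d11, d12, d13} = {d1, d9, d10, d11}
So ⟦bowl near d13 which broke⟧ = {d1, d9, d10, d11}.

{d1, d9, d10, d11}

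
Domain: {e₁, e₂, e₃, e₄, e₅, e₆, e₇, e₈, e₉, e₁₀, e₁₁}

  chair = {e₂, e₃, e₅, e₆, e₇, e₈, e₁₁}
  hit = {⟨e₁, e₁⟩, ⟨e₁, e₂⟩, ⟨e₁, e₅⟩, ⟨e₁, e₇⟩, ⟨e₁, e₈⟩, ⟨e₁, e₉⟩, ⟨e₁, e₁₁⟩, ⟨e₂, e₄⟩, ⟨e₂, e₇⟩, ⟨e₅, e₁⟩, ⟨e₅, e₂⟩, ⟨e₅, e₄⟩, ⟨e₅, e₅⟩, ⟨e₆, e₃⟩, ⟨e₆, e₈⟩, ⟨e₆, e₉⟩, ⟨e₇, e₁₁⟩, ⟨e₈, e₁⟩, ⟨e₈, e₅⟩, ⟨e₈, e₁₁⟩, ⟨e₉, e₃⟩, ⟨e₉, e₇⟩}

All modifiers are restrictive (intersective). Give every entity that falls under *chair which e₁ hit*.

⟦which e₁ hit⟧ = {x : ⟨e₁, x⟩ ∈ ⟦hit⟧} = {e₁, e₂, e₅, e₇, e₈, e₉, e₁₁}
⟦chair⟧ = {e₂, e₃, e₅, e₆, e₇, e₈, e₁₁}
… ∩ ⟦which e₁ hit⟧ = {e₂, e₃, e₅, e₆, e₇, e₈, e₁₁} ∩ {e₁, e₂, e₅, e₇, e₈, e₉, e₁₁} = {e₂, e₅, e₇, e₈, e₁₁}
So ⟦chair which e₁ hit⟧ = {e₂, e₅, e₇, e₈, e₁₁}.

{e₂, e₅, e₇, e₈, e₁₁}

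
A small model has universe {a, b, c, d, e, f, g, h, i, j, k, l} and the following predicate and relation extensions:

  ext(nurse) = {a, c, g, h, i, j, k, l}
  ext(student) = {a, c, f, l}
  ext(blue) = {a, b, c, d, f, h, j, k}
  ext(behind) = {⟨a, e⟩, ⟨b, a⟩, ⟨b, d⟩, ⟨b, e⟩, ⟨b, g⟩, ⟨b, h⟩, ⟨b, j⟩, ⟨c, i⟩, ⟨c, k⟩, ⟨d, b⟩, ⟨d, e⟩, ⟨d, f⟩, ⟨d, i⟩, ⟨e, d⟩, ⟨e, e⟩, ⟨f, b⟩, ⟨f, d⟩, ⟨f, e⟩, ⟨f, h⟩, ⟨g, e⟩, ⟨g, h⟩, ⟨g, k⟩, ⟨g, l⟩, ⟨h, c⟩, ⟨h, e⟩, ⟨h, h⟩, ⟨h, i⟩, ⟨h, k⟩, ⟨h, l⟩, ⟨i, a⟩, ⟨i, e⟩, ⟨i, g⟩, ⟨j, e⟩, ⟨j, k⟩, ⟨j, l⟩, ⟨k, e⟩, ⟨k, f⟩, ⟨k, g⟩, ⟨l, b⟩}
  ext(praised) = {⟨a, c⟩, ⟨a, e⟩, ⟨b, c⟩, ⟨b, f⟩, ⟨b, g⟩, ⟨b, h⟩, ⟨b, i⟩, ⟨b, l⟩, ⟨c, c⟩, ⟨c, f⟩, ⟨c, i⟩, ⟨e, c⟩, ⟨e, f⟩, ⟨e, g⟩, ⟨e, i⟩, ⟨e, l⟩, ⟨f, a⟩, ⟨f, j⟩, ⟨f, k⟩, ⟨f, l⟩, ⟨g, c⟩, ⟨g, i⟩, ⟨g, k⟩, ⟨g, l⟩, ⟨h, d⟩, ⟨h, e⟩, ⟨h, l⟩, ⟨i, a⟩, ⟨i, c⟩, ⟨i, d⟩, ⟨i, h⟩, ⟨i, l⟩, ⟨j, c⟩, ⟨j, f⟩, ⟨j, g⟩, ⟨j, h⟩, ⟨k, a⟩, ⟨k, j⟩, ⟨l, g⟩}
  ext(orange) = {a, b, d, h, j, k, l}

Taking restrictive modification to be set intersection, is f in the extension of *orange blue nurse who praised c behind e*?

no

⟦who praised c⟧ = {x : ⟨x, c⟩ ∈ ⟦praised⟧} = {a, b, c, e, g, i, j}
⟦behind e⟧ = {x : ⟨x, e⟩ ∈ ⟦behind⟧} = {a, b, d, e, f, g, h, i, j, k}
⟦nurse⟧ = {a, c, g, h, i, j, k, l}
… ∩ ⟦who praised c⟧ = {a, c, g, h, i, j, k, l} ∩ {a, b, c, e, g, i, j} = {a, c, g, i, j}
… ∩ ⟦behind e⟧ = {a, c, g, i, j} ∩ {a, b, d, e, f, g, h, i, j, k} = {a, g, i, j}
… ∩ ⟦orange⟧ = {a, g, i, j} ∩ {a, b, d, h, j, k, l} = {a, j}
… ∩ ⟦blue⟧ = {a, j} ∩ {a, b, c, d, f, h, j, k} = {a, j}
⟦orange blue nurse who praised c behind e⟧ = {a, j}; f ∉ this set.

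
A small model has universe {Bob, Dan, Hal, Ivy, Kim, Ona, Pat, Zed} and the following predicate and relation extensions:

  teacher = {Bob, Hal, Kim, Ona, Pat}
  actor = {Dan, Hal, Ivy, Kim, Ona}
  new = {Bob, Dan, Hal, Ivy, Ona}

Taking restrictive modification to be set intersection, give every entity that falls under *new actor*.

⟦actor⟧ = {Dan, Hal, Ivy, Kim, Ona}
… ∩ ⟦new⟧ = {Dan, Hal, Ivy, Kim, Ona} ∩ {Bob, Dan, Hal, Ivy, Ona} = {Dan, Hal, Ivy, Ona}
So ⟦new actor⟧ = {Dan, Hal, Ivy, Ona}.

{Dan, Hal, Ivy, Ona}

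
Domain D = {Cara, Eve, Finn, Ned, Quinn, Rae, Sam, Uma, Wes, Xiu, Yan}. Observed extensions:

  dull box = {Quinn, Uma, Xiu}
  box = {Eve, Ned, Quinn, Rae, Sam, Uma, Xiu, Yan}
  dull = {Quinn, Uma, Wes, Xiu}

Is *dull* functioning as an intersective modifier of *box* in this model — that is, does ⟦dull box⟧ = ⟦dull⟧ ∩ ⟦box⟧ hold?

yes

⟦dull⟧ ∩ ⟦box⟧ = {Quinn, Uma, Wes, Xiu} ∩ {Eve, Ned, Quinn, Rae, Sam, Uma, Xiu, Yan} = {Quinn, Uma, Xiu}
Observed ⟦dull box⟧ = {Quinn, Uma, Xiu}.
These coincide, so the modifier is intersective here.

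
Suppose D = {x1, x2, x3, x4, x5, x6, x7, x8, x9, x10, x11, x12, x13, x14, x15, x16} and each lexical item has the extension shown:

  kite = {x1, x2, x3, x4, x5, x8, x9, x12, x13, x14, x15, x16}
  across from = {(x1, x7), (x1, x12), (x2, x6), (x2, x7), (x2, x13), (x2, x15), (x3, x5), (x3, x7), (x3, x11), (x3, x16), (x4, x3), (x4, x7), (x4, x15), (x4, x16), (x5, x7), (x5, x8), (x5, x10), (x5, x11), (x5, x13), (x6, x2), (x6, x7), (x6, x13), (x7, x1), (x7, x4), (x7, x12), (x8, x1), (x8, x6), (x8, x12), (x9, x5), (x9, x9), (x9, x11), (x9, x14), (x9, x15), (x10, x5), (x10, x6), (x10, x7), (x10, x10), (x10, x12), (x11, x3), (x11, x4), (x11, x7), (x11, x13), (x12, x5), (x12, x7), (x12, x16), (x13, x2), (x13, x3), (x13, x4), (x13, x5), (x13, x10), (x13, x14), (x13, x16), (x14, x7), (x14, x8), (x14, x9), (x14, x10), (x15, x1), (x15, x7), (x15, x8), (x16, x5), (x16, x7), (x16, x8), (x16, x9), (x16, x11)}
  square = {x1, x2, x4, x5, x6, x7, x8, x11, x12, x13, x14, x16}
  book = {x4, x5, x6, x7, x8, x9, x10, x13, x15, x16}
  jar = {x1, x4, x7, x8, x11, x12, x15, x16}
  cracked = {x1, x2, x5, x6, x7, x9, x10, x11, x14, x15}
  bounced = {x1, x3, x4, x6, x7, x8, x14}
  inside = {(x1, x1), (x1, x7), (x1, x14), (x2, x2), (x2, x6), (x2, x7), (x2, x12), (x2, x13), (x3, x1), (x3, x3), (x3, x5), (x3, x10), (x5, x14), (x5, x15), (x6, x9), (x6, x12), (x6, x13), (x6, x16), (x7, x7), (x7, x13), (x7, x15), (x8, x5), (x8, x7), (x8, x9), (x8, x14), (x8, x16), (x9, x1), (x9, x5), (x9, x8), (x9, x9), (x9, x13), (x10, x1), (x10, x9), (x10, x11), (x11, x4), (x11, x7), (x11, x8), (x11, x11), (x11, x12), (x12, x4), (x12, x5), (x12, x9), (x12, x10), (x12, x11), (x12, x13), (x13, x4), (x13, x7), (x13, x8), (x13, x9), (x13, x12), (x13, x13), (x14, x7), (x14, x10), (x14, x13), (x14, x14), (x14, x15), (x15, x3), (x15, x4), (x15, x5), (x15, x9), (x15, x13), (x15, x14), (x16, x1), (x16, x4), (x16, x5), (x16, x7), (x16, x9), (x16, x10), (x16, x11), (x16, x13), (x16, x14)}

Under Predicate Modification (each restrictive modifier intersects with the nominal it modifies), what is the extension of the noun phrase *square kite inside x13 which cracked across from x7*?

{x2, x14}

⟦inside x13⟧ = {x : ⟨x, x13⟩ ∈ ⟦inside⟧} = {x2, x6, x7, x9, x12, x13, x14, x15, x16}
⟦which cracked⟧ = ⟦cracked⟧ = {x1, x2, x5, x6, x7, x9, x10, x11, x14, x15}
⟦across from x7⟧ = {x : ⟨x, x7⟩ ∈ ⟦across from⟧} = {x1, x2, x3, x4, x5, x6, x10, x11, x12, x14, x15, x16}
⟦kite⟧ = {x1, x2, x3, x4, x5, x8, x9, x12, x13, x14, x15, x16}
… ∩ ⟦inside x13⟧ = {x1, x2, x3, x4, x5, x8, x9, x12, x13, x14, x15, x16} ∩ {x2, x6, x7, x9, x12, x13, x14, x15, x16} = {x2, x9, x12, x13, x14, x15, x16}
… ∩ ⟦which cracked⟧ = {x2, x9, x12, x13, x14, x15, x16} ∩ {x1, x2, x5, x6, x7, x9, x10, x11, x14, x15} = {x2, x9, x14, x15}
… ∩ ⟦across from x7⟧ = {x2, x9, x14, x15} ∩ {x1, x2, x3, x4, x5, x6, x10, x11, x12, x14, x15, x16} = {x2, x14, x15}
… ∩ ⟦square⟧ = {x2, x14, x15} ∩ {x1, x2, x4, x5, x6, x7, x8, x11, x12, x13, x14, x16} = {x2, x14}
So ⟦square kite inside x13 which cracked across from x7⟧ = {x2, x14}.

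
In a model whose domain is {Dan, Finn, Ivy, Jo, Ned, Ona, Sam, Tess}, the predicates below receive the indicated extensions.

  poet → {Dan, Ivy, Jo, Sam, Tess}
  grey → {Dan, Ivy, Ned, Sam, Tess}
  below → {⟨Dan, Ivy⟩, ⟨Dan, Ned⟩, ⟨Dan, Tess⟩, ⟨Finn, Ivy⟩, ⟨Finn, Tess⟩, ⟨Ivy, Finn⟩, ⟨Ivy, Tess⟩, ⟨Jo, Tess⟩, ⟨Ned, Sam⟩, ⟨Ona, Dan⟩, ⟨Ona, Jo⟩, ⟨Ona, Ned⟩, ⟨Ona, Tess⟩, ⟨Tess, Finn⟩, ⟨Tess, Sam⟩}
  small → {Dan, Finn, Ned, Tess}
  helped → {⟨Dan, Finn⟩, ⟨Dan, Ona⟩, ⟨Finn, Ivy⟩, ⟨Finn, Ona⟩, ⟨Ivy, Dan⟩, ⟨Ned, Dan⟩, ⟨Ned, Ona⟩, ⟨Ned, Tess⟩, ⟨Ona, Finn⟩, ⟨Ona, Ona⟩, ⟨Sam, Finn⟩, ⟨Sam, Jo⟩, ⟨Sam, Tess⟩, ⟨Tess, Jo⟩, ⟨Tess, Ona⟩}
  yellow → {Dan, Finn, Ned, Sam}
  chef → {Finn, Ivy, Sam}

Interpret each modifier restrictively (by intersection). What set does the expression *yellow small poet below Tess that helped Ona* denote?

{Dan}

⟦below Tess⟧ = {x : ⟨x, Tess⟩ ∈ ⟦below⟧} = {Dan, Finn, Ivy, Jo, Ona}
⟦that helped Ona⟧ = {x : ⟨x, Ona⟩ ∈ ⟦helped⟧} = {Dan, Finn, Ned, Ona, Tess}
⟦poet⟧ = {Dan, Ivy, Jo, Sam, Tess}
… ∩ ⟦below Tess⟧ = {Dan, Ivy, Jo, Sam, Tess} ∩ {Dan, Finn, Ivy, Jo, Ona} = {Dan, Ivy, Jo}
… ∩ ⟦that helped Ona⟧ = {Dan, Ivy, Jo} ∩ {Dan, Finn, Ned, Ona, Tess} = {Dan}
… ∩ ⟦yellow⟧ = {Dan} ∩ {Dan, Finn, Ned, Sam} = {Dan}
… ∩ ⟦small⟧ = {Dan} ∩ {Dan, Finn, Ned, Tess} = {Dan}
So ⟦yellow small poet below Tess that helped Ona⟧ = {Dan}.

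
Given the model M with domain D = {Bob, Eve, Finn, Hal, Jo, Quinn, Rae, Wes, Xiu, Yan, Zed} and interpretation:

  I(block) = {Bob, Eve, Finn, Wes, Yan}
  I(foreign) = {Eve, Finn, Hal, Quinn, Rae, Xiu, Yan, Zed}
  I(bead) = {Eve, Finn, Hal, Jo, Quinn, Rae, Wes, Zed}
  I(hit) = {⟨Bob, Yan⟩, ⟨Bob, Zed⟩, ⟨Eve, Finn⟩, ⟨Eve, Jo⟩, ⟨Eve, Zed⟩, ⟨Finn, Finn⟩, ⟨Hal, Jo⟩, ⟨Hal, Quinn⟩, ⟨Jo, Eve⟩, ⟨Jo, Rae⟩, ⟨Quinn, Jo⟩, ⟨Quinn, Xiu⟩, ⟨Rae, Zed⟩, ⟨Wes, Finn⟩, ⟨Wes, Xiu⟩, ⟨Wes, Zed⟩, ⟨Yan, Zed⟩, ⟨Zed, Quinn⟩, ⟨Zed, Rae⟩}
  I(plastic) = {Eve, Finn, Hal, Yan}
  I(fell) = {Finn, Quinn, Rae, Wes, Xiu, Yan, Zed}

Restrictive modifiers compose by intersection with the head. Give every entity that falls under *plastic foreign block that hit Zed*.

⟦that hit Zed⟧ = {x : ⟨x, Zed⟩ ∈ ⟦hit⟧} = {Bob, Eve, Rae, Wes, Yan}
⟦block⟧ = {Bob, Eve, Finn, Wes, Yan}
… ∩ ⟦that hit Zed⟧ = {Bob, Eve, Finn, Wes, Yan} ∩ {Bob, Eve, Rae, Wes, Yan} = {Bob, Eve, Wes, Yan}
… ∩ ⟦plastic⟧ = {Bob, Eve, Wes, Yan} ∩ {Eve, Finn, Hal, Yan} = {Eve, Yan}
… ∩ ⟦foreign⟧ = {Eve, Yan} ∩ {Eve, Finn, Hal, Quinn, Rae, Xiu, Yan, Zed} = {Eve, Yan}
So ⟦plastic foreign block that hit Zed⟧ = {Eve, Yan}.

{Eve, Yan}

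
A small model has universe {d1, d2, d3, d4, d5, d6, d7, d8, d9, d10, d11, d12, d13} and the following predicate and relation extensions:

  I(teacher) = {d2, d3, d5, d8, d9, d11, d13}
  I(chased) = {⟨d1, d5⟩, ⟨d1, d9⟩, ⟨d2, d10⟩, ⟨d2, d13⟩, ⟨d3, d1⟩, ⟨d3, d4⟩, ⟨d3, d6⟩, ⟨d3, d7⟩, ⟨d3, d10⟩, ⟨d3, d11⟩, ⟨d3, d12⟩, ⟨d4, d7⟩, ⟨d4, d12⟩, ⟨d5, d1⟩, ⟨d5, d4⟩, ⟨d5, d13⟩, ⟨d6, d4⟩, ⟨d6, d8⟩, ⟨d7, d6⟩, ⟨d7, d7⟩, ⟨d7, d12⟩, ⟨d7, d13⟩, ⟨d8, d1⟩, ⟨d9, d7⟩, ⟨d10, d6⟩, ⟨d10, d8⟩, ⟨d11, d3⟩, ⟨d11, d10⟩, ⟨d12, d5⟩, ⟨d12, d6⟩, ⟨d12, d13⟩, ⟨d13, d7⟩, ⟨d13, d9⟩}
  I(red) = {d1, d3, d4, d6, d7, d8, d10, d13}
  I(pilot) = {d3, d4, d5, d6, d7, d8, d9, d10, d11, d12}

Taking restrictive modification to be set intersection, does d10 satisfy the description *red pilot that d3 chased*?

⟦that d3 chased⟧ = {x : ⟨d3, x⟩ ∈ ⟦chased⟧} = {d1, d4, d6, d7, d10, d11, d12}
⟦pilot⟧ = {d3, d4, d5, d6, d7, d8, d9, d10, d11, d12}
… ∩ ⟦that d3 chased⟧ = {d3, d4, d5, d6, d7, d8, d9, d10, d11, d12} ∩ {d1, d4, d6, d7, d10, d11, d12} = {d4, d6, d7, d10, d11, d12}
… ∩ ⟦red⟧ = {d4, d6, d7, d10, d11, d12} ∩ {d1, d3, d4, d6, d7, d8, d10, d13} = {d4, d6, d7, d10}
⟦red pilot that d3 chased⟧ = {d4, d6, d7, d10}; d10 ∈ this set.

yes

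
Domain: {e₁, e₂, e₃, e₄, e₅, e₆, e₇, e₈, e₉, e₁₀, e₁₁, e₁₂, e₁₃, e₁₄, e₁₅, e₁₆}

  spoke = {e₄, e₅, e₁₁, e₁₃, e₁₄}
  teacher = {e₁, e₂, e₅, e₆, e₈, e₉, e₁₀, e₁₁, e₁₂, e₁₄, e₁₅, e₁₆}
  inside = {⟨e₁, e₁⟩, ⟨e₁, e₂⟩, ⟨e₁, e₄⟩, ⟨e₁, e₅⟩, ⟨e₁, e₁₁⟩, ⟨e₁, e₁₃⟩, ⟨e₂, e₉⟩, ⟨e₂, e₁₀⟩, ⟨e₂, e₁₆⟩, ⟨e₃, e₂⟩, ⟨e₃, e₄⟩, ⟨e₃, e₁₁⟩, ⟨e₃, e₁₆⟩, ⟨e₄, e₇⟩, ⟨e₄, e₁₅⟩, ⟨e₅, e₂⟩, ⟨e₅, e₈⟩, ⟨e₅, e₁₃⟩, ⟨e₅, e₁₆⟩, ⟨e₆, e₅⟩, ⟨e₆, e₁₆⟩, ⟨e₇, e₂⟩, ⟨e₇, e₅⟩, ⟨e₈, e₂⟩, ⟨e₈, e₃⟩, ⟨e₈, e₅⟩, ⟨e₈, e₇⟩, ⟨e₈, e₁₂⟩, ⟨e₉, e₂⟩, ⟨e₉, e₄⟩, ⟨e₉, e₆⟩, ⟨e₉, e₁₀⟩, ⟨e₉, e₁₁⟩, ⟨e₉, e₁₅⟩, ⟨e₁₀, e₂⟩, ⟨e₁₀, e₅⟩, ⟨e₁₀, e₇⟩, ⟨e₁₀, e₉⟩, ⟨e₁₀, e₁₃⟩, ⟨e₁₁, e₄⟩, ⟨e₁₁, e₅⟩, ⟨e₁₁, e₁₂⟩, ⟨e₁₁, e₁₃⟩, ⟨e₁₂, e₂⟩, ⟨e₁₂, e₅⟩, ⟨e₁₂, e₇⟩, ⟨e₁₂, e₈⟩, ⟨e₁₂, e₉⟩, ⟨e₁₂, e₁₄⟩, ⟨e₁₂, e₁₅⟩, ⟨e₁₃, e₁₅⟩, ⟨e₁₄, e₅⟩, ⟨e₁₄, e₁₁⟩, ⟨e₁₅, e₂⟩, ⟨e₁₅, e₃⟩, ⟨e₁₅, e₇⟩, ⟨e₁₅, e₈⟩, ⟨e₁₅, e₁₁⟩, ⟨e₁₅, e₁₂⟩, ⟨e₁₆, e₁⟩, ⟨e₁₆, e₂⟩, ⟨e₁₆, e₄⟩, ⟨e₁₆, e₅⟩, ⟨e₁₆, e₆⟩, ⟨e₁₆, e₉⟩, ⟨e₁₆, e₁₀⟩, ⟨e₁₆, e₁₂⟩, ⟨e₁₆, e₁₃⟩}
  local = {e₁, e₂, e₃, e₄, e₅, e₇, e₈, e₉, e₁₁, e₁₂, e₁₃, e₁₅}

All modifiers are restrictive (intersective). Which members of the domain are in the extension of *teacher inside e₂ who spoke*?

{e₅}

⟦inside e₂⟧ = {x : ⟨x, e₂⟩ ∈ ⟦inside⟧} = {e₁, e₃, e₅, e₇, e₈, e₉, e₁₀, e₁₂, e₁₅, e₁₆}
⟦who spoke⟧ = ⟦spoke⟧ = {e₄, e₅, e₁₁, e₁₃, e₁₄}
⟦teacher⟧ = {e₁, e₂, e₅, e₆, e₈, e₉, e₁₀, e₁₁, e₁₂, e₁₄, e₁₅, e₁₆}
… ∩ ⟦inside e₂⟧ = {e₁, e₂, e₅, e₆, e₈, e₉, e₁₀, e₁₁, e₁₂, e₁₄, e₁₅, e₁₆} ∩ {e₁, e₃, e₅, e₇, e₈, e₉, e₁₀, e₁₂, e₁₅, e₁₆} = {e₁, e₅, e₈, e₉, e₁₀, e₁₂, e₁₅, e₁₆}
… ∩ ⟦who spoke⟧ = {e₁, e₅, e₈, e₉, e₁₀, e₁₂, e₁₅, e₁₆} ∩ {e₄, e₅, e₁₁, e₁₃, e₁₄} = {e₅}
So ⟦teacher inside e₂ who spoke⟧ = {e₅}.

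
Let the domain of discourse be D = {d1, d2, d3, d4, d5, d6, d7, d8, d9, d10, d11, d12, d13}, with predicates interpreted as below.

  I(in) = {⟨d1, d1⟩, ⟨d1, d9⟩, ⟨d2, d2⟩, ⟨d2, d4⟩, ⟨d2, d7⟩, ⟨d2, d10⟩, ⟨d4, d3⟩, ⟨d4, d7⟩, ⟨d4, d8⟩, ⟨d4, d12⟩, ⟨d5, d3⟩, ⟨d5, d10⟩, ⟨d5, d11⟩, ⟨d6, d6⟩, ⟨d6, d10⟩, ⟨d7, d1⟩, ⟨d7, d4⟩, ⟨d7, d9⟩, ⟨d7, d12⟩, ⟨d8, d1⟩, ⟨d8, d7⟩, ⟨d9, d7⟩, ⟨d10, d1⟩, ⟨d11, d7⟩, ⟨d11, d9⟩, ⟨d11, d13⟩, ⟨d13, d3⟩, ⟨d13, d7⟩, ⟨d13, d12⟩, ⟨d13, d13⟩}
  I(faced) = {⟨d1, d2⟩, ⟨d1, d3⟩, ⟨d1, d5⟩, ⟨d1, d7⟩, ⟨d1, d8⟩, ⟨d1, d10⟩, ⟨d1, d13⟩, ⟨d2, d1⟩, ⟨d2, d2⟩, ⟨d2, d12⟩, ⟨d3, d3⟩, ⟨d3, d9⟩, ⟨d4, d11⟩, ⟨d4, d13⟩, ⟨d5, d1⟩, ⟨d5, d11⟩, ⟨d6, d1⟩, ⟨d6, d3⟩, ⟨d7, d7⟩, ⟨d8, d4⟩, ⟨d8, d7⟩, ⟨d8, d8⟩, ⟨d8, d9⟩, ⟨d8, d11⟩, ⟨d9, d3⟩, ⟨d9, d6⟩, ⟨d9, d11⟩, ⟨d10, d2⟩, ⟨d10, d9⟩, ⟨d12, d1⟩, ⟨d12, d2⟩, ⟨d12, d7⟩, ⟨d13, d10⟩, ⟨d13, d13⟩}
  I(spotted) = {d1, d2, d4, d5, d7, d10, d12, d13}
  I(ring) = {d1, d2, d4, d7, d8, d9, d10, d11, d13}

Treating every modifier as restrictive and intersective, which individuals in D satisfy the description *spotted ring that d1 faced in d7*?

{d2, d13}

⟦that d1 faced⟧ = {x : ⟨d1, x⟩ ∈ ⟦faced⟧} = {d2, d3, d5, d7, d8, d10, d13}
⟦in d7⟧ = {x : ⟨x, d7⟩ ∈ ⟦in⟧} = {d2, d4, d8, d9, d11, d13}
⟦ring⟧ = {d1, d2, d4, d7, d8, d9, d10, d11, d13}
… ∩ ⟦that d1 faced⟧ = {d1, d2, d4, d7, d8, d9, d10, d11, d13} ∩ {d2, d3, d5, d7, d8, d10, d13} = {d2, d7, d8, d10, d13}
… ∩ ⟦in d7⟧ = {d2, d7, d8, d10, d13} ∩ {d2, d4, d8, d9, d11, d13} = {d2, d8, d13}
… ∩ ⟦spotted⟧ = {d2, d8, d13} ∩ {d1, d2, d4, d5, d7, d10, d12, d13} = {d2, d13}
So ⟦spotted ring that d1 faced in d7⟧ = {d2, d13}.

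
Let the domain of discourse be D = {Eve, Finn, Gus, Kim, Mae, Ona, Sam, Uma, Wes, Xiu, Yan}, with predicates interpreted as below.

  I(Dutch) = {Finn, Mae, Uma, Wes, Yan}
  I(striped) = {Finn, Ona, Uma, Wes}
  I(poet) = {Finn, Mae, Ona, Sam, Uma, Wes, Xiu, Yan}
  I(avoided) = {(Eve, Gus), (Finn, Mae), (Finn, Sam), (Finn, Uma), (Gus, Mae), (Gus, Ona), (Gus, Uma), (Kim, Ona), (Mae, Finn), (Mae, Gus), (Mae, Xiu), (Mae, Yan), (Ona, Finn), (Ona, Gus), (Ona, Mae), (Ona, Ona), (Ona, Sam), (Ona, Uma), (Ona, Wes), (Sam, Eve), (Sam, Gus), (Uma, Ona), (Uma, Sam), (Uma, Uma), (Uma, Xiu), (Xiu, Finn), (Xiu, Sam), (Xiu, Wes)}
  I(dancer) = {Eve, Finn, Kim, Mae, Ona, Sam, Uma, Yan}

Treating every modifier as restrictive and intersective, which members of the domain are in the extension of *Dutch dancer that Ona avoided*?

⟦that Ona avoided⟧ = {x : ⟨Ona, x⟩ ∈ ⟦avoided⟧} = {Finn, Gus, Mae, Ona, Sam, Uma, Wes}
⟦dancer⟧ = {Eve, Finn, Kim, Mae, Ona, Sam, Uma, Yan}
… ∩ ⟦that Ona avoided⟧ = {Eve, Finn, Kim, Mae, Ona, Sam, Uma, Yan} ∩ {Finn, Gus, Mae, Ona, Sam, Uma, Wes} = {Finn, Mae, Ona, Sam, Uma}
… ∩ ⟦Dutch⟧ = {Finn, Mae, Ona, Sam, Uma} ∩ {Finn, Mae, Uma, Wes, Yan} = {Finn, Mae, Uma}
So ⟦Dutch dancer that Ona avoided⟧ = {Finn, Mae, Uma}.

{Finn, Mae, Uma}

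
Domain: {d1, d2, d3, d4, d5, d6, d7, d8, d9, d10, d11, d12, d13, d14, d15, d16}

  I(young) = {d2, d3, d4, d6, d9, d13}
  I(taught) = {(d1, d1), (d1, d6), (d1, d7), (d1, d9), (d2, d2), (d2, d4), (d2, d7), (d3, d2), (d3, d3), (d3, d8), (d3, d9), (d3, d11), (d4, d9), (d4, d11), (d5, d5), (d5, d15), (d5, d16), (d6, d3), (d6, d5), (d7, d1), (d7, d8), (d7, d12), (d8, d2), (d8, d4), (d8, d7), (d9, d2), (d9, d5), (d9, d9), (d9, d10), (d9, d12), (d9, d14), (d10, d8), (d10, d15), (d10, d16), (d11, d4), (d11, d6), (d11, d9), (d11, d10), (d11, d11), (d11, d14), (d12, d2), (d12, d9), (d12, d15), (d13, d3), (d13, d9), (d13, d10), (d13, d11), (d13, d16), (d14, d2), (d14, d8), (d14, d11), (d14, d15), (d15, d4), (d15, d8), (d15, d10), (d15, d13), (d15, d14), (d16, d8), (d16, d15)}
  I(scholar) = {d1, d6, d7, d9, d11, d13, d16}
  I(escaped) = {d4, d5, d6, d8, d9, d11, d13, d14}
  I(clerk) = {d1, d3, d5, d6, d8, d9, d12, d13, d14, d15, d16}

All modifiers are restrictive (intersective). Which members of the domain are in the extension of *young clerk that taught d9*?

⟦that taught d9⟧ = {x : ⟨x, d9⟩ ∈ ⟦taught⟧} = {d1, d3, d4, d9, d11, d12, d13}
⟦clerk⟧ = {d1, d3, d5, d6, d8, d9, d12, d13, d14, d15, d16}
… ∩ ⟦that taught d9⟧ = {d1, d3, d5, d6, d8, d9, d12, d13, d14, d15, d16} ∩ {d1, d3, d4, d9, d11, d12, d13} = {d1, d3, d9, d12, d13}
… ∩ ⟦young⟧ = {d1, d3, d9, d12, d13} ∩ {d2, d3, d4, d6, d9, d13} = {d3, d9, d13}
So ⟦young clerk that taught d9⟧ = {d3, d9, d13}.

{d3, d9, d13}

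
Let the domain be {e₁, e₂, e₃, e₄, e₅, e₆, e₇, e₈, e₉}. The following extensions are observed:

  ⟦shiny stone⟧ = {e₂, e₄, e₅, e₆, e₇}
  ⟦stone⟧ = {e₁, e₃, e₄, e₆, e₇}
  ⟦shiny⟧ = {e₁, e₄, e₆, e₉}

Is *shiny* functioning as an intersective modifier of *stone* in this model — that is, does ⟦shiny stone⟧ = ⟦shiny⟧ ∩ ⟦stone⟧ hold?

⟦shiny⟧ ∩ ⟦stone⟧ = {e₁, e₄, e₆, e₉} ∩ {e₁, e₃, e₄, e₆, e₇} = {e₁, e₄, e₆}
Observed ⟦shiny stone⟧ = {e₂, e₄, e₅, e₆, e₇}.
These differ, so the modifier is not intersective in this model.

no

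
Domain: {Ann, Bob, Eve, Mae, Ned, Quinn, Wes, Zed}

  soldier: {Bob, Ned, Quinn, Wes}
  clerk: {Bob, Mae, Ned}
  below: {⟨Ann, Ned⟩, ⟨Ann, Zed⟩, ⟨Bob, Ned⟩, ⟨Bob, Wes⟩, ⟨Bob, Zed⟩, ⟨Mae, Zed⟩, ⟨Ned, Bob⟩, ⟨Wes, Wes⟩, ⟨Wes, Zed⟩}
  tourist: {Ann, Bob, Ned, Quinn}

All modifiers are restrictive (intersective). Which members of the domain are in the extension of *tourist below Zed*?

⟦below Zed⟧ = {x : ⟨x, Zed⟩ ∈ ⟦below⟧} = {Ann, Bob, Mae, Wes}
⟦tourist⟧ = {Ann, Bob, Ned, Quinn}
… ∩ ⟦below Zed⟧ = {Ann, Bob, Ned, Quinn} ∩ {Ann, Bob, Mae, Wes} = {Ann, Bob}
So ⟦tourist below Zed⟧ = {Ann, Bob}.

{Ann, Bob}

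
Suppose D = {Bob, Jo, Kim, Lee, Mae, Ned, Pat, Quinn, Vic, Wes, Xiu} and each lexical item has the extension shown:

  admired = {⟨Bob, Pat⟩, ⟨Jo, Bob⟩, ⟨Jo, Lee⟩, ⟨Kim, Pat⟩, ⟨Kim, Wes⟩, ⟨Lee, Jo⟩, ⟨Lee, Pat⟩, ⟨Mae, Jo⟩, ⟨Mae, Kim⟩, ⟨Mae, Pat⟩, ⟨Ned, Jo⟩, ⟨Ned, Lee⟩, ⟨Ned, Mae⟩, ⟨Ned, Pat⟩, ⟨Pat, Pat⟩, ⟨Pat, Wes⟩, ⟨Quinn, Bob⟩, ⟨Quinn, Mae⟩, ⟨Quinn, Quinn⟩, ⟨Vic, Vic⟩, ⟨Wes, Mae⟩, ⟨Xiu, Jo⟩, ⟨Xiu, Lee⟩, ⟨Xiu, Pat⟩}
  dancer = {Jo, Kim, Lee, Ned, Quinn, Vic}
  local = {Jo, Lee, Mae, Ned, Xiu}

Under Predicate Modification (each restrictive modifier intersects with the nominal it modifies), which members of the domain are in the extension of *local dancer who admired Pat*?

{Lee, Ned}

⟦who admired Pat⟧ = {x : ⟨x, Pat⟩ ∈ ⟦admired⟧} = {Bob, Kim, Lee, Mae, Ned, Pat, Xiu}
⟦dancer⟧ = {Jo, Kim, Lee, Ned, Quinn, Vic}
… ∩ ⟦who admired Pat⟧ = {Jo, Kim, Lee, Ned, Quinn, Vic} ∩ {Bob, Kim, Lee, Mae, Ned, Pat, Xiu} = {Kim, Lee, Ned}
… ∩ ⟦local⟧ = {Kim, Lee, Ned} ∩ {Jo, Lee, Mae, Ned, Xiu} = {Lee, Ned}
So ⟦local dancer who admired Pat⟧ = {Lee, Ned}.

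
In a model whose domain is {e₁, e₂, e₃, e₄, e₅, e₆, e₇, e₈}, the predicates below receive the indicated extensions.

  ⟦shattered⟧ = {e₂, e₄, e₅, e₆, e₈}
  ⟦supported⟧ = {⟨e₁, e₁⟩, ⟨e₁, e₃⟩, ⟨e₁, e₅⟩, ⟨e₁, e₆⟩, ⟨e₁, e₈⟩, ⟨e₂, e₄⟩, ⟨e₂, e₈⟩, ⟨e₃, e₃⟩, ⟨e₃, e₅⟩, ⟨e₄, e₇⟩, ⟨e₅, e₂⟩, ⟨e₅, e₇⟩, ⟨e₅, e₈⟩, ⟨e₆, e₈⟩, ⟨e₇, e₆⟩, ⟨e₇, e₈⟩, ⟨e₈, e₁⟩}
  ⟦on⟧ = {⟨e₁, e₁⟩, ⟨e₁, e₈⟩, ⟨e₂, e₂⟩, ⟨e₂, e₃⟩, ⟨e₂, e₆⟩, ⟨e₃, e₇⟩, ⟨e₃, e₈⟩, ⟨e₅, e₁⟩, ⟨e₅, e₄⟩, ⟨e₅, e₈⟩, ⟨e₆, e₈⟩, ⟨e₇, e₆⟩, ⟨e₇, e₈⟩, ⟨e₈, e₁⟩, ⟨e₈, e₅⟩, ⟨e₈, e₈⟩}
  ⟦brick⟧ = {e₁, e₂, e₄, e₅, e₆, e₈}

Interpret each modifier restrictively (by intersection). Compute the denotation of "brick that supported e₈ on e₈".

{e₁, e₅, e₆}

⟦that supported e₈⟧ = {x : ⟨x, e₈⟩ ∈ ⟦supported⟧} = {e₁, e₂, e₅, e₆, e₇}
⟦on e₈⟧ = {x : ⟨x, e₈⟩ ∈ ⟦on⟧} = {e₁, e₃, e₅, e₆, e₇, e₈}
⟦brick⟧ = {e₁, e₂, e₄, e₅, e₆, e₈}
… ∩ ⟦that supported e₈⟧ = {e₁, e₂, e₄, e₅, e₆, e₈} ∩ {e₁, e₂, e₅, e₆, e₇} = {e₁, e₂, e₅, e₆}
… ∩ ⟦on e₈⟧ = {e₁, e₂, e₅, e₆} ∩ {e₁, e₃, e₅, e₆, e₇, e₈} = {e₁, e₅, e₆}
So ⟦brick that supported e₈ on e₈⟧ = {e₁, e₅, e₆}.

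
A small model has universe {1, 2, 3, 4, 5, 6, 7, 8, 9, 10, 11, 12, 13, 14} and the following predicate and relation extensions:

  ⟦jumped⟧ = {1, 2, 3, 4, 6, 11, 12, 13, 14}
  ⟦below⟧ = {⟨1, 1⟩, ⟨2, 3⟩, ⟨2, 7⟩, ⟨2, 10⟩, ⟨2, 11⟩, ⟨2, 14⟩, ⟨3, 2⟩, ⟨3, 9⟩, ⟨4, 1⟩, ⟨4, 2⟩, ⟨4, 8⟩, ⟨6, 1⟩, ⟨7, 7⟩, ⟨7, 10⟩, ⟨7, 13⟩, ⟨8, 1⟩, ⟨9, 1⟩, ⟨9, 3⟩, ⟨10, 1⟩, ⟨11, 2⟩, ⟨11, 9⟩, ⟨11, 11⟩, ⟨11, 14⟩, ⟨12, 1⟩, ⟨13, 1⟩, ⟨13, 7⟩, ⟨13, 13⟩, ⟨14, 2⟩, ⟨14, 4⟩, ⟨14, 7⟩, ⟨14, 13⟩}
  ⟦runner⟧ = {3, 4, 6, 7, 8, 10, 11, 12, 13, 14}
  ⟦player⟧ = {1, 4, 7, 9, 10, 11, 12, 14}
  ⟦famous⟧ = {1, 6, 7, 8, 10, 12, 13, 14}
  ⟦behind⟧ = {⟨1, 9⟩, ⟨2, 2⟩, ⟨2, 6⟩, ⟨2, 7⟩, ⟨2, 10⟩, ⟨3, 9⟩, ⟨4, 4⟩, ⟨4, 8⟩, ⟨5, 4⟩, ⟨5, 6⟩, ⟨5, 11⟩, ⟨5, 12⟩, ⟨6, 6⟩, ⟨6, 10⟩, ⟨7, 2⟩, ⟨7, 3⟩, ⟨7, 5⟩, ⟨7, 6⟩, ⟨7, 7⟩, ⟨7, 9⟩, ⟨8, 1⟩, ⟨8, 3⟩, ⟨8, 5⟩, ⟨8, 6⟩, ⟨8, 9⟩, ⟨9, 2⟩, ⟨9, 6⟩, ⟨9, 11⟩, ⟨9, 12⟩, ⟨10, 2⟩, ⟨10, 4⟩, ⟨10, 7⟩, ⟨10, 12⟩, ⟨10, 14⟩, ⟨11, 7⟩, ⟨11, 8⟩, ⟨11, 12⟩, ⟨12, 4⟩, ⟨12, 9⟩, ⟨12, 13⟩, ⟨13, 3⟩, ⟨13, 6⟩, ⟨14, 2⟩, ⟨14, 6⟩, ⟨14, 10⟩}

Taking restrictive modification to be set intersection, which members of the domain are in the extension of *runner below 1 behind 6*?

{6, 8, 13}

⟦below 1⟧ = {x : ⟨x, 1⟩ ∈ ⟦below⟧} = {1, 4, 6, 8, 9, 10, 12, 13}
⟦behind 6⟧ = {x : ⟨x, 6⟩ ∈ ⟦behind⟧} = {2, 5, 6, 7, 8, 9, 13, 14}
⟦runner⟧ = {3, 4, 6, 7, 8, 10, 11, 12, 13, 14}
… ∩ ⟦below 1⟧ = {3, 4, 6, 7, 8, 10, 11, 12, 13, 14} ∩ {1, 4, 6, 8, 9, 10, 12, 13} = {4, 6, 8, 10, 12, 13}
… ∩ ⟦behind 6⟧ = {4, 6, 8, 10, 12, 13} ∩ {2, 5, 6, 7, 8, 9, 13, 14} = {6, 8, 13}
So ⟦runner below 1 behind 6⟧ = {6, 8, 13}.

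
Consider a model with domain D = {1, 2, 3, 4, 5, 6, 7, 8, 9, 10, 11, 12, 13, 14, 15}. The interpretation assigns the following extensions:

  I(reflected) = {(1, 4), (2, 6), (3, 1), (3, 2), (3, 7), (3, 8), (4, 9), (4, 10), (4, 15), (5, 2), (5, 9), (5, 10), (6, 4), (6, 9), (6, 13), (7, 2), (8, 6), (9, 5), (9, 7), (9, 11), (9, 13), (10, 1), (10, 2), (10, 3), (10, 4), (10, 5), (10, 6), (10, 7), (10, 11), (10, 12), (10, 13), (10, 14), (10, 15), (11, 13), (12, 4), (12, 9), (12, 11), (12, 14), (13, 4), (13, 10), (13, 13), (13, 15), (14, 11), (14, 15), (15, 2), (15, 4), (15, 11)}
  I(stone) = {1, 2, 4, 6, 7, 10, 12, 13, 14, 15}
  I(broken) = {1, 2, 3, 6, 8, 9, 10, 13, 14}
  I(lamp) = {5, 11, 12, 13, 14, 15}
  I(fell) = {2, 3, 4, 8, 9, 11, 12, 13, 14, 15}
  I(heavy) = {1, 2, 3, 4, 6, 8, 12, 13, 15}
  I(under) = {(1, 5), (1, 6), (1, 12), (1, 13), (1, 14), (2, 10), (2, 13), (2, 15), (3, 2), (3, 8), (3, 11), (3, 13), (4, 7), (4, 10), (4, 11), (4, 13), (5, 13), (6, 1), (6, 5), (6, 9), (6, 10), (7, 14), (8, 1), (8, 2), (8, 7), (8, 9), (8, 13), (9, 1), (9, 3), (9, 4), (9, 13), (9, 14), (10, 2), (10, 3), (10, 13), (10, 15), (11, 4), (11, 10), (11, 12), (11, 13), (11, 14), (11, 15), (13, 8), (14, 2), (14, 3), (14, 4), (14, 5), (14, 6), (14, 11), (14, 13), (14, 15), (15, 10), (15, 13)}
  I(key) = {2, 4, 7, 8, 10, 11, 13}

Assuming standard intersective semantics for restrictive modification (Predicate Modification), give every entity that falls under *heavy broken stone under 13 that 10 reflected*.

{1, 2}

⟦under 13⟧ = {x : ⟨x, 13⟩ ∈ ⟦under⟧} = {1, 2, 3, 4, 5, 8, 9, 10, 11, 14, 15}
⟦that 10 reflected⟧ = {x : ⟨10, x⟩ ∈ ⟦reflected⟧} = {1, 2, 3, 4, 5, 6, 7, 11, 12, 13, 14, 15}
⟦stone⟧ = {1, 2, 4, 6, 7, 10, 12, 13, 14, 15}
… ∩ ⟦under 13⟧ = {1, 2, 4, 6, 7, 10, 12, 13, 14, 15} ∩ {1, 2, 3, 4, 5, 8, 9, 10, 11, 14, 15} = {1, 2, 4, 10, 14, 15}
… ∩ ⟦that 10 reflected⟧ = {1, 2, 4, 10, 14, 15} ∩ {1, 2, 3, 4, 5, 6, 7, 11, 12, 13, 14, 15} = {1, 2, 4, 14, 15}
… ∩ ⟦heavy⟧ = {1, 2, 4, 14, 15} ∩ {1, 2, 3, 4, 6, 8, 12, 13, 15} = {1, 2, 4, 15}
… ∩ ⟦broken⟧ = {1, 2, 4, 15} ∩ {1, 2, 3, 6, 8, 9, 10, 13, 14} = {1, 2}
So ⟦heavy broken stone under 13 that 10 reflected⟧ = {1, 2}.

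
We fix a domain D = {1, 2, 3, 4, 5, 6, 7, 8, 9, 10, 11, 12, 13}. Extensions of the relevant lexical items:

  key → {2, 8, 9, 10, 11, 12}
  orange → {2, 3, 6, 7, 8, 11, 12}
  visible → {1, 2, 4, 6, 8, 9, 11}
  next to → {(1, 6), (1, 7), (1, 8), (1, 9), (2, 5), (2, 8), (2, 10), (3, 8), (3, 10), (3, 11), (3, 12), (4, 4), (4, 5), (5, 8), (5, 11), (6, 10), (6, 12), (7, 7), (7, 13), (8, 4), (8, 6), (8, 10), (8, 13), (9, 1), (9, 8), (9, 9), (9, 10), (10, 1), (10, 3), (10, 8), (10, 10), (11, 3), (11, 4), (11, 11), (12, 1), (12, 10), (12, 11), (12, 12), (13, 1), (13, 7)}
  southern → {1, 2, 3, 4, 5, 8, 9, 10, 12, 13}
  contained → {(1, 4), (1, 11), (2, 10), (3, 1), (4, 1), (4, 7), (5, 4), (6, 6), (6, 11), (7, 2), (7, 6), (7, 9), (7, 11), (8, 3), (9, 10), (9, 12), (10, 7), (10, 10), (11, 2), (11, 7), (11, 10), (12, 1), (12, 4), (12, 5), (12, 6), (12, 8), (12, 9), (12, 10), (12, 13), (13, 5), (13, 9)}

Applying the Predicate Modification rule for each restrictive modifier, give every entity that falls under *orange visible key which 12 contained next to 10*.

{8}

⟦which 12 contained⟧ = {x : ⟨12, x⟩ ∈ ⟦contained⟧} = {1, 4, 5, 6, 8, 9, 10, 13}
⟦next to 10⟧ = {x : ⟨x, 10⟩ ∈ ⟦next to⟧} = {2, 3, 6, 8, 9, 10, 12}
⟦key⟧ = {2, 8, 9, 10, 11, 12}
… ∩ ⟦which 12 contained⟧ = {2, 8, 9, 10, 11, 12} ∩ {1, 4, 5, 6, 8, 9, 10, 13} = {8, 9, 10}
… ∩ ⟦next to 10⟧ = {8, 9, 10} ∩ {2, 3, 6, 8, 9, 10, 12} = {8, 9, 10}
… ∩ ⟦orange⟧ = {8, 9, 10} ∩ {2, 3, 6, 7, 8, 11, 12} = {8}
… ∩ ⟦visible⟧ = {8} ∩ {1, 2, 4, 6, 8, 9, 11} = {8}
So ⟦orange visible key which 12 contained next to 10⟧ = {8}.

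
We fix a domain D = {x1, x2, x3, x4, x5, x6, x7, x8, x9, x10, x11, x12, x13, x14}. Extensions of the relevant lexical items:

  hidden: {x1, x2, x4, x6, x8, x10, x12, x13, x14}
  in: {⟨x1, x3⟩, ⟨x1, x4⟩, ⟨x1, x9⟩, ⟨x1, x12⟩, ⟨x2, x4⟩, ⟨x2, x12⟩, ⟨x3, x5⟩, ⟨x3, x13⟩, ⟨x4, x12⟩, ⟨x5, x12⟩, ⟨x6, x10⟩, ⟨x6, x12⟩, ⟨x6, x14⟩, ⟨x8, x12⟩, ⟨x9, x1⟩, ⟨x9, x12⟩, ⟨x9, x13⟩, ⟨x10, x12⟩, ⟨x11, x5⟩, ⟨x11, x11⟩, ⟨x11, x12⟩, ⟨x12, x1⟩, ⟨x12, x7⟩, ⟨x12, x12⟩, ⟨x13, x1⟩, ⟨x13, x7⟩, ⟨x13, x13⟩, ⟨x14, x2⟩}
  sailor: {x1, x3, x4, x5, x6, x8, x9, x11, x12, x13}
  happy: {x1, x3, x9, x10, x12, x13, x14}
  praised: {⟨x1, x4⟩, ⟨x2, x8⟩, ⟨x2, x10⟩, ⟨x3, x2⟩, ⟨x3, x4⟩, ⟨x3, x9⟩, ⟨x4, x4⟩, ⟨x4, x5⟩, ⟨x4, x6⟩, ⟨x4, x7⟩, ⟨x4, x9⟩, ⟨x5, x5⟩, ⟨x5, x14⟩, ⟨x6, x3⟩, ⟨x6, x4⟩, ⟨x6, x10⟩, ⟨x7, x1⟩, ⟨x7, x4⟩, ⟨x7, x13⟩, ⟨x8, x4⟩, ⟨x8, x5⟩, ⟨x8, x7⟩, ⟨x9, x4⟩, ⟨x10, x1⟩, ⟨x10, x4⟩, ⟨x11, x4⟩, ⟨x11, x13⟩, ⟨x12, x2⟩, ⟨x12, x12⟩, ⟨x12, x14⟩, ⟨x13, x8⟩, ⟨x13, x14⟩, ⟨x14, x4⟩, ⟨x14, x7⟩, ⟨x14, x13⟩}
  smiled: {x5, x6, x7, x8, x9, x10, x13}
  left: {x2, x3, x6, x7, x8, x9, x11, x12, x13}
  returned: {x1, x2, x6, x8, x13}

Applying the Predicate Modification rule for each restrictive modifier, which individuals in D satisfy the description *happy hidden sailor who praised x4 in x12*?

⟦who praised x4⟧ = {x : ⟨x, x4⟩ ∈ ⟦praised⟧} = {x1, x3, x4, x6, x7, x8, x9, x10, x11, x14}
⟦in x12⟧ = {x : ⟨x, x12⟩ ∈ ⟦in⟧} = {x1, x2, x4, x5, x6, x8, x9, x10, x11, x12}
⟦sailor⟧ = {x1, x3, x4, x5, x6, x8, x9, x11, x12, x13}
… ∩ ⟦who praised x4⟧ = {x1, x3, x4, x5, x6, x8, x9, x11, x12, x13} ∩ {x1, x3, x4, x6, x7, x8, x9, x10, x11, x14} = {x1, x3, x4, x6, x8, x9, x11}
… ∩ ⟦in x12⟧ = {x1, x3, x4, x6, x8, x9, x11} ∩ {x1, x2, x4, x5, x6, x8, x9, x10, x11, x12} = {x1, x4, x6, x8, x9, x11}
… ∩ ⟦happy⟧ = {x1, x4, x6, x8, x9, x11} ∩ {x1, x3, x9, x10, x12, x13, x14} = {x1, x9}
… ∩ ⟦hidden⟧ = {x1, x9} ∩ {x1, x2, x4, x6, x8, x10, x12, x13, x14} = {x1}
So ⟦happy hidden sailor who praised x4 in x12⟧ = {x1}.

{x1}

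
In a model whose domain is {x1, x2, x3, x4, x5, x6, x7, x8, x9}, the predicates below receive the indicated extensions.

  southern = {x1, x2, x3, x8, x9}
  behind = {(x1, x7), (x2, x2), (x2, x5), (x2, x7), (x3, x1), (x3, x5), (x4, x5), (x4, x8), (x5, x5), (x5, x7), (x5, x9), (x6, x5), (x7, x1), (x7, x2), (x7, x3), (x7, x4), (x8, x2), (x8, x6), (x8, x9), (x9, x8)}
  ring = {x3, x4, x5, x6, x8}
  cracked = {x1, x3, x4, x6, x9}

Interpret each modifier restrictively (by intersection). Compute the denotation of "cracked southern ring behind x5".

⟦behind x5⟧ = {x : ⟨x, x5⟩ ∈ ⟦behind⟧} = {x2, x3, x4, x5, x6}
⟦ring⟧ = {x3, x4, x5, x6, x8}
… ∩ ⟦behind x5⟧ = {x3, x4, x5, x6, x8} ∩ {x2, x3, x4, x5, x6} = {x3, x4, x5, x6}
… ∩ ⟦cracked⟧ = {x3, x4, x5, x6} ∩ {x1, x3, x4, x6, x9} = {x3, x4, x6}
… ∩ ⟦southern⟧ = {x3, x4, x6} ∩ {x1, x2, x3, x8, x9} = {x3}
So ⟦cracked southern ring behind x5⟧ = {x3}.

{x3}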